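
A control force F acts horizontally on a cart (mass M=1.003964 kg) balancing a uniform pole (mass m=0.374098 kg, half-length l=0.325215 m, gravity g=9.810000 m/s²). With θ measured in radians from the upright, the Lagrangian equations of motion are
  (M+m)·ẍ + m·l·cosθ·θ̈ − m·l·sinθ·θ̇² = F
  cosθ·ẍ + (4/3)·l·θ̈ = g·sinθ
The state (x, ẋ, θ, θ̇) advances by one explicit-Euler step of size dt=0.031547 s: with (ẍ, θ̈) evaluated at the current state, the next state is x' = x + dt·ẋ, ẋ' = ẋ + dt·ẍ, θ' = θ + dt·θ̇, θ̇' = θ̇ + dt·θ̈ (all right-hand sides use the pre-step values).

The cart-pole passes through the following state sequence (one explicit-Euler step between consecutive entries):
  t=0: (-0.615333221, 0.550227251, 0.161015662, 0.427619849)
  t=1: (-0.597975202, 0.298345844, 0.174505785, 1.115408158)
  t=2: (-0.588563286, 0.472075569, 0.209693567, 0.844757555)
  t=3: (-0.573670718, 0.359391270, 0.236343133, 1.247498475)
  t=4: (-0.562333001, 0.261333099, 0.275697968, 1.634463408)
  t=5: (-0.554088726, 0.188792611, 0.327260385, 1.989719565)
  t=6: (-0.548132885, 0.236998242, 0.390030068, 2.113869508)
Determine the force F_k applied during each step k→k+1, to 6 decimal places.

F_0 = -8.388284 N
F_1 = 6.534802 N
F_2 = -3.421277 N
F_3 = -2.876931 N
F_4 = -1.938929 N
F_5 = 2.404307 N

step 0→1:
  ẍ = (ẋ'−ẋ)/dt = (0.298345844−0.550227251)/0.031547 = -7.984322
  θ̈ = (θ̇'−θ̇)/dt = (1.115408158−0.427619849)/0.031547 = 21.802019
  sinθ=0.160321, cosθ=0.987065
  F = (M+m)·ẍ + m·l·cosθ·θ̈ − m·l·sinθ·θ̇² = -11.002891 + 2.618173 − 0.003567 = -8.388284
step 1→2:
  ẍ = (ẋ'−ẋ)/dt = (0.472075569−0.298345844)/0.031547 = 5.507013
  θ̈ = (θ̇'−θ̇)/dt = (0.844757555−1.115408158)/0.031547 = -8.579282
  sinθ=0.173621, cosθ=0.984812
  F = (M+m)·ẍ + m·l·cosθ·θ̈ − m·l·sinθ·θ̇² = 7.589005 + -1.027923 − 0.026280 = 6.534802
step 2→3:
  ẍ = (ẋ'−ẋ)/dt = (0.359391270−0.472075569)/0.031547 = -3.571950
  θ̈ = (θ̇'−θ̇)/dt = (1.247498475−0.844757555)/0.031547 = 12.766378
  sinθ=0.208160, cosθ=0.978095
  F = (M+m)·ẍ + m·l·cosθ·θ̈ − m·l·sinθ·θ̇² = -4.922368 + 1.519164 − 0.018072 = -3.421277
step 3→4:
  ẍ = (ẋ'−ẋ)/dt = (0.261333099−0.359391270)/0.031547 = -3.108320
  θ̈ = (θ̇'−θ̇)/dt = (1.634463408−1.247498475)/0.031547 = 12.266299
  sinθ=0.234149, cosθ=0.972201
  F = (M+m)·ẍ + m·l·cosθ·θ̈ − m·l·sinθ·θ̇² = -4.283458 + 1.450860 − 0.044333 = -2.876931
step 4→5:
  ẍ = (ẋ'−ẋ)/dt = (0.188792611−0.261333099)/0.031547 = -2.299442
  θ̈ = (θ̇'−θ̇)/dt = (1.989719565−1.634463408)/0.031547 = 11.261171
  sinθ=0.272219, cosθ=0.962235
  F = (M+m)·ẍ + m·l·cosθ·θ̈ − m·l·sinθ·θ̇² = -3.168773 + 1.318320 − 0.088476 = -1.938929
step 5→6:
  ẍ = (ẋ'−ẋ)/dt = (0.236998242−0.188792611)/0.031547 = 1.528058
  θ̈ = (θ̇'−θ̇)/dt = (2.113869508−1.989719565)/0.031547 = 3.935396
  sinθ=0.321450, cosθ=0.946927
  F = (M+m)·ẍ + m·l·cosθ·θ̈ − m·l·sinθ·θ̇² = 2.105758 + 0.453378 − 0.154829 = 2.404307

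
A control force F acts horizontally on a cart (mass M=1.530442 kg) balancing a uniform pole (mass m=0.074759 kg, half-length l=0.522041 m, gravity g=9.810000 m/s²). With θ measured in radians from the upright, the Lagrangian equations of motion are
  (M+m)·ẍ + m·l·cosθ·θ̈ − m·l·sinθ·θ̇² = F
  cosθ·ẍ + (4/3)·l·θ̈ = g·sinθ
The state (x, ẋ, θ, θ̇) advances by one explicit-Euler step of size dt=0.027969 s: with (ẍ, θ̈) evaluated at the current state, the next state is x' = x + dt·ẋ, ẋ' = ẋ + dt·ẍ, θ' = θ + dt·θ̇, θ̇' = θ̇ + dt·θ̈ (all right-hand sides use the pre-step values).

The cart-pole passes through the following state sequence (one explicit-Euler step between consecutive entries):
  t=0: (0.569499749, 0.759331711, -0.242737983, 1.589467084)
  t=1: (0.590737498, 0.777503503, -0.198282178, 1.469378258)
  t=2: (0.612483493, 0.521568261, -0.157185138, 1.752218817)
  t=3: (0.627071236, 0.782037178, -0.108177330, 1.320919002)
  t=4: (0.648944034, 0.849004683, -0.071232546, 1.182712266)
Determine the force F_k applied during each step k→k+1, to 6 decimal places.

step 0→1:
  ẍ = (ẋ'−ẋ)/dt = (0.777503503−0.759331711)/0.027969 = 0.649712
  θ̈ = (θ̇'−θ̇)/dt = (1.469378258−1.589467084)/0.027969 = -4.293640
  sinθ=-0.240361, cosθ=0.970684
  F = (M+m)·ẍ + m·l·cosθ·θ̈ − m·l·sinθ·θ̇² = 1.042918 + -0.162656 − -0.023699 = 0.903961
step 1→2:
  ẍ = (ẋ'−ẋ)/dt = (0.521568261−0.777503503)/0.027969 = -9.150675
  θ̈ = (θ̇'−θ̇)/dt = (1.752218817−1.469378258)/0.027969 = 10.112645
  sinθ=-0.196985, cosθ=0.980406
  F = (M+m)·ẍ + m·l·cosθ·θ̈ − m·l·sinθ·θ̇² = -14.688673 + 0.386936 − -0.016599 = -14.285139
step 2→3:
  ẍ = (ẋ'−ẋ)/dt = (0.782037178−0.521568261)/0.027969 = 9.312772
  θ̈ = (θ̇'−θ̇)/dt = (1.320919002−1.752218817)/0.027969 = -15.420638
  sinθ=-0.156539, cosθ=0.987672
  F = (M+m)·ẍ + m·l·cosθ·θ̈ − m·l·sinθ·θ̇² = 14.948871 + -0.594406 − -0.018757 = 14.373222
step 3→4:
  ẍ = (ẋ'−ẋ)/dt = (0.849004683−0.782037178)/0.027969 = 2.394347
  θ̈ = (θ̇'−θ̇)/dt = (1.182712266−1.320919002)/0.027969 = -4.941426
  sinθ=-0.107966, cosθ=0.994155
  F = (M+m)·ẍ + m·l·cosθ·θ̈ − m·l·sinθ·θ̇² = 3.843409 + -0.191723 − -0.007352 = 3.659038

F_0 = 0.903961 N
F_1 = -14.285139 N
F_2 = 14.373222 N
F_3 = 3.659038 N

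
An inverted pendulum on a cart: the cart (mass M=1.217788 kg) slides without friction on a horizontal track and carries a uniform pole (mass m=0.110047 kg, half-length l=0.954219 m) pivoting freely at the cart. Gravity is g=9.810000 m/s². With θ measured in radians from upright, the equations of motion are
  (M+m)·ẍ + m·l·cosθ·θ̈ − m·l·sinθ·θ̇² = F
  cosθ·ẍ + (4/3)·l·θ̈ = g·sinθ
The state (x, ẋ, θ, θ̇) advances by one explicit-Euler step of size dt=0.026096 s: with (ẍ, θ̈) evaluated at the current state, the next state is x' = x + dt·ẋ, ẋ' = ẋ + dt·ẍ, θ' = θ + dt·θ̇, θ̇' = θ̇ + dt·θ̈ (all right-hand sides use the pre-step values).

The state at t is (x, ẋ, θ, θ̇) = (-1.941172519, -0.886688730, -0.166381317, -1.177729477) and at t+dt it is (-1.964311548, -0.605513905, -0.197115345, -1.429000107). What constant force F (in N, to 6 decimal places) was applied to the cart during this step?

ẍ = (ẋ'−ẋ)/dt = (-0.605513905−-0.886688730)/0.026096 = 10.774633
θ̈ = (θ̇'−θ̇)/dt = (-1.429000107−-1.177729477)/0.026096 = -9.628703
sinθ=-0.165615, cosθ=0.986191
F = (M+m)·ẍ + m·l·cosθ·θ̈ − m·l·sinθ·θ̇² = 14.306935 + -0.997137 − -0.024122 = 13.333920

F = 13.333920 N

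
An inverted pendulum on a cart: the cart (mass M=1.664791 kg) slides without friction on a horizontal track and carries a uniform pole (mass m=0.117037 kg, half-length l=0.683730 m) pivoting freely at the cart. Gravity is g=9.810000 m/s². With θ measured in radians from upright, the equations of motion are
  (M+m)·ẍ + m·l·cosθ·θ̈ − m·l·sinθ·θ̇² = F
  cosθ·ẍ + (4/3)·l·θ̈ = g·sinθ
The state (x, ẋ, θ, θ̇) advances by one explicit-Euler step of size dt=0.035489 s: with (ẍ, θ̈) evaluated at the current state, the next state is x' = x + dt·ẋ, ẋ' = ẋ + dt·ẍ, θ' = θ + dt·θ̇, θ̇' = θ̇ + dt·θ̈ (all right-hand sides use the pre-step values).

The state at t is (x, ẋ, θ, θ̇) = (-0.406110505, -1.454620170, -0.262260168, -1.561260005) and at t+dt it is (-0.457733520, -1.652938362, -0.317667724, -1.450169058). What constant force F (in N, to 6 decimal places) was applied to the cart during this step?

ẍ = (ẋ'−ẋ)/dt = (-1.652938362−-1.454620170)/0.035489 = -5.588159
θ̈ = (θ̇'−θ̇)/dt = (-1.450169058−-1.561260005)/0.035489 = 3.130292
sinθ=-0.259264, cosθ=0.965806
F = (M+m)·ẍ + m·l·cosθ·θ̈ − m·l·sinθ·θ̇² = -9.957139 + 0.241926 − -0.050571 = -9.664642

F = -9.664642 N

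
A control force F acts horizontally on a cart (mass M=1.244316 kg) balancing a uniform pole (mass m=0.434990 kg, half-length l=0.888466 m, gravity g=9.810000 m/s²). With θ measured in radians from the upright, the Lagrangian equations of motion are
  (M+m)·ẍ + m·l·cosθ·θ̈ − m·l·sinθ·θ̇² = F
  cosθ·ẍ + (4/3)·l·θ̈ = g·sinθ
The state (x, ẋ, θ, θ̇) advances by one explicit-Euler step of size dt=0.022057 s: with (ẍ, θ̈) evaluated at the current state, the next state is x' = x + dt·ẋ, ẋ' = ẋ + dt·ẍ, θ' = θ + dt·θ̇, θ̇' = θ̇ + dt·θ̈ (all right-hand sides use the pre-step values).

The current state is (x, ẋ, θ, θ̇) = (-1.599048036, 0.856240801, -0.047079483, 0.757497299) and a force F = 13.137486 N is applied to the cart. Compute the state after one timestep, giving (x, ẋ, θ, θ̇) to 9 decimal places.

sinθ=-0.047062093, cosθ=0.998891966
temp = (F + m·l·θ̇²·sinθ)/(M+m) = (13.137486 + -0.010436467)/1.679306 = 7.816949105
θ̈ = (g·sinθ − cosθ·temp)/(l·(4/3 − m·cos²θ/(M+m))) = -8.659723256
ẍ = temp − m·l·θ̈·cosθ/(M+m) = 9.807681022
Euler: x'=-1.599048036+0.022057·0.856240801=-1.580161933, ẋ'=0.856240801+0.022057·9.807681022=1.072568821
       θ'=-0.047079483+0.022057·0.757497299=-0.030371365, θ̇'=0.757497299+0.022057·-8.659723256=0.566489783

(-1.580161933, 1.072568821, -0.030371365, 0.566489783)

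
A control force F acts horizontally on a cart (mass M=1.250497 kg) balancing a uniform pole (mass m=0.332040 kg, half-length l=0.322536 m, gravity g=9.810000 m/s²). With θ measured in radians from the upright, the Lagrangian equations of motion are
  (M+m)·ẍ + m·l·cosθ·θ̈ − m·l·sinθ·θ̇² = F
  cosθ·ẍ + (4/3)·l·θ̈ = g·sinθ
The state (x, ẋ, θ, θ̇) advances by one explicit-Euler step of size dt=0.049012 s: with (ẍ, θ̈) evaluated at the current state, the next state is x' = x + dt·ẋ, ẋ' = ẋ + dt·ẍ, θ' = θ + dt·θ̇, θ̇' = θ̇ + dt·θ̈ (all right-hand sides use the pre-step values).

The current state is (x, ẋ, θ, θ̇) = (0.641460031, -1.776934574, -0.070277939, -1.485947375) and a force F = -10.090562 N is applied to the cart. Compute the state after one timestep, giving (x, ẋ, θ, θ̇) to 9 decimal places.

sinθ=-0.070220103, cosθ=0.997531522
temp = (F + m·l·θ̇²·sinθ)/(M+m) = (-10.090562 + -0.016604925)/1.582537 = -6.386686014
θ̈ = (g·sinθ − cosθ·temp)/(l·(4/3 − m·cos²θ/(M+m))) = 15.665628977
ẍ = temp − m·l·θ̈·cosθ/(M+m) = -7.444207484
Euler: x'=0.641460031+0.049012·-1.776934574=0.554368914, ẋ'=-1.776934574+0.049012·-7.444207484=-2.141790071
       θ'=-0.070277939+0.049012·-1.485947375=-0.143107192, θ̇'=-1.485947375+0.049012·15.665628977=-0.718143568

(0.554368914, -2.141790071, -0.143107192, -0.718143568)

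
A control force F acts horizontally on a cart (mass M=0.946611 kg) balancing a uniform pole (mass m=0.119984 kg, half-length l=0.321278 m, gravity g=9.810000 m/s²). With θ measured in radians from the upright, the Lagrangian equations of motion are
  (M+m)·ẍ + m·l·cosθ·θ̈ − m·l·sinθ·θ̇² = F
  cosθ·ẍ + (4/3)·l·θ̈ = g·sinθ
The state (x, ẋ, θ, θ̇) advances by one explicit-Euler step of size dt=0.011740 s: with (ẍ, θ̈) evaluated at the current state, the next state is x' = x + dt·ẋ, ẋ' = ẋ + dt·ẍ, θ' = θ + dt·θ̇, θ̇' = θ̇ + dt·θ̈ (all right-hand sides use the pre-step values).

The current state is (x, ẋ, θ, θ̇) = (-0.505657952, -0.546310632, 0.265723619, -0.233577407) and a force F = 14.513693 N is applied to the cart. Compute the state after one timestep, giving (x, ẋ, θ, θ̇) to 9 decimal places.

(-0.512071639, -0.375605560, 0.262981420, -0.547486468)

sinθ=0.262607559, cosθ=0.964902726
temp = (F + m·l·θ̇²·sinθ)/(M+m) = (14.513693 + 0.000552298)/1.066595 = 13.608019255
θ̈ = (g·sinθ − cosθ·temp)/(l·(4/3 − m·cos²θ/(M+m))) = -26.738420911
ẍ = temp − m·l·θ̈·cosθ/(M+m) = 14.540466069
Euler: x'=-0.505657952+0.011740·-0.546310632=-0.512071639, ẋ'=-0.546310632+0.011740·14.540466069=-0.375605560
       θ'=0.265723619+0.011740·-0.233577407=0.262981420, θ̇'=-0.233577407+0.011740·-26.738420911=-0.547486468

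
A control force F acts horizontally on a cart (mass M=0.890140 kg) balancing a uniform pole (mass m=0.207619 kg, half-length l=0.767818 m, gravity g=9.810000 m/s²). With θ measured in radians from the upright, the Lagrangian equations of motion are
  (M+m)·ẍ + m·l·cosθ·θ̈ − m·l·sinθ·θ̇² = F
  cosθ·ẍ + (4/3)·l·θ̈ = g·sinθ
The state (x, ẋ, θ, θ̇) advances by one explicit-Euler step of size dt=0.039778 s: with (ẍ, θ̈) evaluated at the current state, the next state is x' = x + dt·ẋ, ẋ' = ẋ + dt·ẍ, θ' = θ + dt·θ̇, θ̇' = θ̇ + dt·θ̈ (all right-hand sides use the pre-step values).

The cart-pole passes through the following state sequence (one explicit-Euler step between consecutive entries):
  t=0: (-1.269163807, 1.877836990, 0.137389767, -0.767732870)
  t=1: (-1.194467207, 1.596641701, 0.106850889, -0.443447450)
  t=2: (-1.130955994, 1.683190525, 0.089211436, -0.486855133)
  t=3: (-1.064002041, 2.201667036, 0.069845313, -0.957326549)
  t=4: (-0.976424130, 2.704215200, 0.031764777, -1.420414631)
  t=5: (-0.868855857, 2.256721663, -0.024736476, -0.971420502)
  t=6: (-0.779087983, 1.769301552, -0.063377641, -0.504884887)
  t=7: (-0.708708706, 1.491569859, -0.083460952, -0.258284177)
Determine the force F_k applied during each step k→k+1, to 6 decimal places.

F_0 = -6.485700 N
F_1 = 2.212189 N
F_2 = 12.427147 N
F_3 = 12.007357 N
F_4 = -10.561283 N
F_5 = -11.578572 N
F_6 = -6.675738 N

step 0→1:
  ẍ = (ẋ'−ẋ)/dt = (1.596641701−1.877836990)/0.039778 = -7.069116
  θ̈ = (θ̇'−θ̇)/dt = (-0.443447450−-0.767732870)/0.039778 = 8.152381
  sinθ=0.136958, cosθ=0.990577
  F = (M+m)·ẍ + m·l·cosθ·θ̈ − m·l·sinθ·θ̇² = -7.760186 + 1.287354 − 0.012869 = -6.485700
step 1→2:
  ẍ = (ẋ'−ẋ)/dt = (1.683190525−1.596641701)/0.039778 = 2.175796
  θ̈ = (θ̇'−θ̇)/dt = (-0.486855133−-0.443447450)/0.039778 = -1.091248
  sinθ=0.106648, cosθ=0.994297
  F = (M+m)·ẍ + m·l·cosθ·θ̈ − m·l·sinθ·θ̇² = 2.388500 + -0.172968 − 0.003343 = 2.212189
step 2→3:
  ẍ = (ẋ'−ẋ)/dt = (2.201667036−1.683190525)/0.039778 = 13.034253
  θ̈ = (θ̇'−θ̇)/dt = (-0.957326549−-0.486855133)/0.039778 = -11.827428
  sinθ=0.089093, cosθ=0.996023
  F = (M+m)·ẍ + m·l·cosθ·θ̈ − m·l·sinθ·θ̇² = 14.308468 + -1.877955 − 0.003366 = 12.427147
step 3→4:
  ẍ = (ẋ'−ẋ)/dt = (2.704215200−2.201667036)/0.039778 = 12.633822
  θ̈ = (θ̇'−θ̇)/dt = (-1.420414631−-0.957326549)/0.039778 = -11.641814
  sinθ=0.069789, cosθ=0.997562
  F = (M+m)·ẍ + m·l·cosθ·θ̈ − m·l·sinθ·θ̇² = 13.868892 + -1.851339 − 0.010196 = 12.007357
step 4→5:
  ẍ = (ẋ'−ẋ)/dt = (2.256721663−2.704215200)/0.039778 = -11.249775
  θ̈ = (θ̇'−θ̇)/dt = (-0.971420502−-1.420414631)/0.039778 = 11.287499
  sinθ=0.031759, cosθ=0.999496
  F = (M+m)·ẍ + m·l·cosθ·θ̈ − m·l·sinθ·θ̇² = -12.349541 + 1.798473 − 0.010215 = -10.561283
step 5→6:
  ẍ = (ẋ'−ẋ)/dt = (1.769301552−2.256721663)/0.039778 = -12.253510
  θ̈ = (θ̇'−θ̇)/dt = (-0.504884887−-0.971420502)/0.039778 = 11.728483
  sinθ=-0.024734, cosθ=0.999694
  F = (M+m)·ẍ + m·l·cosθ·θ̈ − m·l·sinθ·θ̇² = -13.451401 + 1.869108 − -0.003721 = -11.578572
step 6→7:
  ẍ = (ẋ'−ẋ)/dt = (1.491569859−1.769301552)/0.039778 = -6.982043
  θ̈ = (θ̇'−θ̇)/dt = (-0.258284177−-0.504884887)/0.039778 = 6.199425
  sinθ=-0.063335, cosθ=0.997992
  F = (M+m)·ẍ + m·l·cosθ·θ̈ − m·l·sinθ·θ̇² = -7.664600 + 0.986288 − -0.002574 = -6.675738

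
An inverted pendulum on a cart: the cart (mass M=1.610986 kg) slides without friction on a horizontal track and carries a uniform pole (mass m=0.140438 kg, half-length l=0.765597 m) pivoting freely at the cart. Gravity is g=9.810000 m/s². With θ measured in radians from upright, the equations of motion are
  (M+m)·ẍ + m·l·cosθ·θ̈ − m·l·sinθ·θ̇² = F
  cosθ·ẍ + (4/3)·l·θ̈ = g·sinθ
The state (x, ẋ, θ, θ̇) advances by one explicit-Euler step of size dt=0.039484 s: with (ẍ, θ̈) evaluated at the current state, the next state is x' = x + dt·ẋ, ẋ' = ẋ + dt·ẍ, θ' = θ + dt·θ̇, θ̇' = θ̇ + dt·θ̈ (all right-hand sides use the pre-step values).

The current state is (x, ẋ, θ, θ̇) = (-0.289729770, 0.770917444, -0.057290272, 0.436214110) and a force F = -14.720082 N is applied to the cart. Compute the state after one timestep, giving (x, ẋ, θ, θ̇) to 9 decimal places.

(-0.259290866, 0.419297295, -0.040066794, 0.758379070)

sinθ=-0.057258938, cosθ=0.998359361
temp = (F + m·l·θ̇²·sinθ)/(M+m) = (-14.720082 + -0.001171460)/1.751424 = -8.405305317
θ̈ = (g·sinθ − cosθ·temp)/(l·(4/3 − m·cos²θ/(M+m))) = 8.159380002
ẍ = temp − m·l·θ̈·cosθ/(M+m) = -8.905383165
Euler: x'=-0.289729770+0.039484·0.770917444=-0.259290866, ẋ'=0.770917444+0.039484·-8.905383165=0.419297295
       θ'=-0.057290272+0.039484·0.436214110=-0.040066794, θ̇'=0.436214110+0.039484·8.159380002=0.758379070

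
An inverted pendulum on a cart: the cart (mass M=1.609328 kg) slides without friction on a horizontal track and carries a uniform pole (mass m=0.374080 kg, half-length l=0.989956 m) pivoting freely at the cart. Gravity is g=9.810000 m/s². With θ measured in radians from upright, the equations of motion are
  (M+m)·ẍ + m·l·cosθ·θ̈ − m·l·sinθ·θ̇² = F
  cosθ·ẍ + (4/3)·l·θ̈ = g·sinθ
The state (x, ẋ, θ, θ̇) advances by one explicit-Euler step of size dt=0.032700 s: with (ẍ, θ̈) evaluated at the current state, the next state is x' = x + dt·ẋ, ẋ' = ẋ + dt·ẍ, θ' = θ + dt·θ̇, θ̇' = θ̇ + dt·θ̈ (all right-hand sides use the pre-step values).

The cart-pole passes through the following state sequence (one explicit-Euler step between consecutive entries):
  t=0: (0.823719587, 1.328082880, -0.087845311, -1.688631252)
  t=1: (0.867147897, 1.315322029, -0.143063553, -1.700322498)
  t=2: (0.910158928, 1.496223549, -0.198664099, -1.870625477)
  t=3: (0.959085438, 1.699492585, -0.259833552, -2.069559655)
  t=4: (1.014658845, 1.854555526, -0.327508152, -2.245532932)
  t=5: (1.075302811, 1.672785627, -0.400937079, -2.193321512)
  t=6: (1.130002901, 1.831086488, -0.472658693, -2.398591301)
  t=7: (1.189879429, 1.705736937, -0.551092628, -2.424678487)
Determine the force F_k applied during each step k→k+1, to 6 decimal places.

step 0→1:
  ẍ = (ẋ'−ẋ)/dt = (1.315322029−1.328082880)/0.032700 = -0.390240
  θ̈ = (θ̇'−θ̇)/dt = (-1.700322498−-1.688631252)/0.032700 = -0.357530
  sinθ=-0.087732, cosθ=0.996144
  F = (M+m)·ẍ + m·l·cosθ·θ̈ − m·l·sinθ·θ̇² = -0.774005 + -0.131891 − -0.092642 = -0.813254
step 1→2:
  ẍ = (ẋ'−ẋ)/dt = (1.496223549−1.315322029)/0.032700 = 5.532157
  θ̈ = (θ̇'−θ̇)/dt = (-1.870625477−-1.700322498)/0.032700 = -5.208042
  sinθ=-0.142576, cosθ=0.989784
  F = (M+m)·ẍ + m·l·cosθ·θ̈ − m·l·sinθ·θ̇² = 10.972524 + -1.908953 − -0.152647 = 9.216218
step 2→3:
  ẍ = (ẋ'−ẋ)/dt = (1.699492585−1.496223549)/0.032700 = 6.216178
  θ̈ = (θ̇'−θ̇)/dt = (-2.069559655−-1.870625477)/0.032700 = -6.083614
  sinθ=-0.197360, cosθ=0.980331
  F = (M+m)·ẍ + m·l·cosθ·θ̈ − m·l·sinθ·θ̇² = 12.329218 + -2.208589 − -0.255748 = 10.376378
step 3→4:
  ẍ = (ẋ'−ẋ)/dt = (1.854555526−1.699492585)/0.032700 = 4.741986
  θ̈ = (θ̇'−θ̇)/dt = (-2.245532932−-2.069559655)/0.032700 = -5.381446
  sinθ=-0.256920, cosθ=0.966433
  F = (M+m)·ẍ + m·l·cosθ·θ̈ − m·l·sinθ·θ̇² = 9.405293 + -1.925977 − -0.407506 = 7.886822
step 4→5:
  ẍ = (ẋ'−ẋ)/dt = (1.672785627−1.854555526)/0.032700 = -5.558712
  θ̈ = (θ̇'−θ̇)/dt = (-2.193321512−-2.245532932)/0.032700 = 1.596680
  sinθ=-0.321685, cosθ=0.946847
  F = (M+m)·ẍ + m·l·cosθ·θ̈ − m·l·sinθ·θ̇² = -11.025195 + 0.559858 − -0.600689 = -9.864648
step 5→6:
  ẍ = (ẋ'−ẋ)/dt = (1.831086488−1.672785627)/0.032700 = 4.841005
  θ̈ = (θ̇'−θ̇)/dt = (-2.398591301−-2.193321512)/0.032700 = -6.277364
  sinθ=-0.390281, cosθ=0.920696
  F = (M+m)·ẍ + m·l·cosθ·θ̈ − m·l·sinθ·θ̇² = 9.601688 + -2.140296 − -0.695285 = 8.156677
step 6→7:
  ẍ = (ẋ'−ẋ)/dt = (1.705736937−1.831086488)/0.032700 = -3.833320
  θ̈ = (θ̇'−θ̇)/dt = (-2.424678487−-2.398591301)/0.032700 = -0.797773
  sinθ=-0.455255, cosθ=0.890361
  F = (M+m)·ẍ + m·l·cosθ·θ̈ − m·l·sinθ·θ̇² = -7.603037 + -0.263043 − -0.969946 = -6.896133

F_0 = -0.813254 N
F_1 = 9.216218 N
F_2 = 10.376378 N
F_3 = 7.886822 N
F_4 = -9.864648 N
F_5 = 8.156677 N
F_6 = -6.896133 N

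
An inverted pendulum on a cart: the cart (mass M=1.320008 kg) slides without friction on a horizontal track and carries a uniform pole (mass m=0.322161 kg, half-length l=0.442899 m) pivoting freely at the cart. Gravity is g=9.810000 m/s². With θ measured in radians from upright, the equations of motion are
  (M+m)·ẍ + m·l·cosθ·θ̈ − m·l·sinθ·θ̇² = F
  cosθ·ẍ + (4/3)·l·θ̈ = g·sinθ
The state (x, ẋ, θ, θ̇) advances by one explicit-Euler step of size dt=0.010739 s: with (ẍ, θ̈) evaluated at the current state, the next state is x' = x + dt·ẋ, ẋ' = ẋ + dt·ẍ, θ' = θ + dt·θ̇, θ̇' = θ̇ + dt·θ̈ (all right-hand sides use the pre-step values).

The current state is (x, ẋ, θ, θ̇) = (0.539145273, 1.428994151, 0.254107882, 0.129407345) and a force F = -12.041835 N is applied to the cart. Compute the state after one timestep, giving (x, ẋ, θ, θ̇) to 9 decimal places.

sinθ=0.251382039, cosθ=0.967887943
temp = (F + m·l·θ̇²·sinθ)/(M+m) = (-12.041835 + 0.000600661)/1.642169 = -7.332518357
θ̈ = (g·sinθ − cosθ·temp)/(l·(4/3 − m·cos²θ/(M+m))) = 18.783072189
ẍ = temp − m·l·θ̈·cosθ/(M+m) = -8.912134352
Euler: x'=0.539145273+0.010739·1.428994151=0.554491241, ẋ'=1.428994151+0.010739·-8.912134352=1.333286740
       θ'=0.254107882+0.010739·0.129407345=0.255497587, θ̇'=0.129407345+0.010739·18.783072189=0.331118757

(0.554491241, 1.333286740, 0.255497587, 0.331118757)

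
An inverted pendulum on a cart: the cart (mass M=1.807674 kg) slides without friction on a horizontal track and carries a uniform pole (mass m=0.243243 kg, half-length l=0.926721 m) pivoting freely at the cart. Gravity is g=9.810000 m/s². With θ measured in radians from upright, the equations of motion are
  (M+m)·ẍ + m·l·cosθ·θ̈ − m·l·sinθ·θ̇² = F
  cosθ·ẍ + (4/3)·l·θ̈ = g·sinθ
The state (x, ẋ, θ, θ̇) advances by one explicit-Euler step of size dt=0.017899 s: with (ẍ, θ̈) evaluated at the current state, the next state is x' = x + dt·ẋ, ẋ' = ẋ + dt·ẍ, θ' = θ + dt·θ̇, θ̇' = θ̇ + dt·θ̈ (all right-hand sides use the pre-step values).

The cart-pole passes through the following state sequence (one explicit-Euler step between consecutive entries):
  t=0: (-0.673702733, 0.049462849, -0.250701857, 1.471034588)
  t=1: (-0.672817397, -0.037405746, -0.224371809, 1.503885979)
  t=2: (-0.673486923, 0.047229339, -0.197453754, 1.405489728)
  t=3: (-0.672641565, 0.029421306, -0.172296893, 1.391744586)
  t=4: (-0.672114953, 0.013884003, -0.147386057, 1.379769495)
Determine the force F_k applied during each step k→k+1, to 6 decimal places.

step 0→1:
  ẍ = (ẋ'−ẋ)/dt = (-0.037405746−0.049462849)/0.017899 = -4.853265
  θ̈ = (θ̇'−θ̇)/dt = (1.503885979−1.471034588)/0.017899 = 1.835376
  sinθ=-0.248084, cosθ=0.968739
  F = (M+m)·ẍ + m·l·cosθ·θ̈ − m·l·sinθ·θ̇² = -9.953644 + 0.400794 − -0.121013 = -9.431837
step 1→2:
  ẍ = (ẋ'−ẋ)/dt = (0.047229339−-0.037405746)/0.017899 = 4.728481
  θ̈ = (θ̇'−θ̇)/dt = (1.405489728−1.503885979)/0.017899 = -5.497304
  sinθ=-0.222494, cosθ=0.974934
  F = (M+m)·ẍ + m·l·cosθ·θ̈ − m·l·sinθ·θ̇² = 9.697723 + -1.208132 − -0.113432 = 8.603023
step 2→3:
  ẍ = (ẋ'−ẋ)/dt = (0.029421306−0.047229339)/0.017899 = -0.994918
  θ̈ = (θ̇'−θ̇)/dt = (1.391744586−1.405489728)/0.017899 = -0.767928
  sinθ=-0.196173, cosθ=0.980569
  F = (M+m)·ẍ + m·l·cosθ·θ̈ − m·l·sinθ·θ̇² = -2.040494 + -0.169742 − -0.087354 = -2.122881
step 3→4:
  ẍ = (ẋ'−ẋ)/dt = (0.013884003−0.029421306)/0.017899 = -0.868054
  θ̈ = (θ̇'−θ̇)/dt = (1.379769495−1.391744586)/0.017899 = -0.669037
  sinθ=-0.171446, cosθ=0.985194
  F = (M+m)·ẍ + m·l·cosθ·θ̈ − m·l·sinθ·θ̇² = -1.780307 + -0.148580 − -0.074857 = -1.854030

F_0 = -9.431837 N
F_1 = 8.603023 N
F_2 = -2.122881 N
F_3 = -1.854030 N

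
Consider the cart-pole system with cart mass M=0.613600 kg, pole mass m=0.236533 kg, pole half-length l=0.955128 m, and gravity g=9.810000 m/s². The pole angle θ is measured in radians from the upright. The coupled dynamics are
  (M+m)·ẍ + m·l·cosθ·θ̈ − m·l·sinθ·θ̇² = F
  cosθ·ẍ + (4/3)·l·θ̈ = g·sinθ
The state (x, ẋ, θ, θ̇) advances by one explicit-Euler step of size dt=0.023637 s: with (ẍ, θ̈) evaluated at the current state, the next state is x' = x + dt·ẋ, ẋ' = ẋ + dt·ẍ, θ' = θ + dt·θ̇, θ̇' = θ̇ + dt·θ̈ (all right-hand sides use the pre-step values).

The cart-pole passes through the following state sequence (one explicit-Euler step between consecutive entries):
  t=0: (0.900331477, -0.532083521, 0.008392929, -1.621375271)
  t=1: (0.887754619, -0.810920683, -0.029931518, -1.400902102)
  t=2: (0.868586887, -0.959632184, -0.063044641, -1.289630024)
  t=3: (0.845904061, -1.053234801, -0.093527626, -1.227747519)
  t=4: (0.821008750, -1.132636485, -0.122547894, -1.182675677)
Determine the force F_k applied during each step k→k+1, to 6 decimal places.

F_0 = -7.926518 N
F_1 = -4.272271 N
F_2 = -2.752568 N
F_3 = -2.395065 N

step 0→1:
  ẍ = (ẋ'−ẋ)/dt = (-0.810920683−-0.532083521)/0.023637 = -11.796639
  θ̈ = (θ̇'−θ̇)/dt = (-1.400902102−-1.621375271)/0.023637 = 9.327460
  sinθ=0.008393, cosθ=0.999965
  F = (M+m)·ẍ + m·l·cosθ·θ̈ − m·l·sinθ·θ̇² = -10.028712 + 2.107179 − 0.004985 = -7.926518
step 1→2:
  ẍ = (ẋ'−ẋ)/dt = (-0.959632184−-0.810920683)/0.023637 = -6.291471
  θ̈ = (θ̇'−θ̇)/dt = (-1.289630024−-1.400902102)/0.023637 = 4.707538
  sinθ=-0.029927, cosθ=0.999552
  F = (M+m)·ẍ + m·l·cosθ·θ̈ − m·l·sinθ·θ̇² = -5.348587 + 1.063047 − -0.013269 = -4.272271
step 2→3:
  ẍ = (ẋ'−ẋ)/dt = (-1.053234801−-0.959632184)/0.023637 = -3.960004
  θ̈ = (θ̇'−θ̇)/dt = (-1.227747519−-1.289630024)/0.023637 = 2.618035
  sinθ=-0.063003, cosθ=0.998013
  F = (M+m)·ẍ + m·l·cosθ·θ̈ − m·l·sinθ·θ̇² = -3.366530 + 0.590290 − -0.023672 = -2.752568
step 3→4:
  ẍ = (ẋ'−ẋ)/dt = (-1.132636485−-1.053234801)/0.023637 = -3.359212
  θ̈ = (θ̇'−θ̇)/dt = (-1.182675677−-1.227747519)/0.023637 = 1.906834
  sinθ=-0.093391, cosθ=0.995629
  F = (M+m)·ẍ + m·l·cosθ·θ̈ − m·l·sinθ·θ̇² = -2.855777 + 0.428908 − -0.031804 = -2.395065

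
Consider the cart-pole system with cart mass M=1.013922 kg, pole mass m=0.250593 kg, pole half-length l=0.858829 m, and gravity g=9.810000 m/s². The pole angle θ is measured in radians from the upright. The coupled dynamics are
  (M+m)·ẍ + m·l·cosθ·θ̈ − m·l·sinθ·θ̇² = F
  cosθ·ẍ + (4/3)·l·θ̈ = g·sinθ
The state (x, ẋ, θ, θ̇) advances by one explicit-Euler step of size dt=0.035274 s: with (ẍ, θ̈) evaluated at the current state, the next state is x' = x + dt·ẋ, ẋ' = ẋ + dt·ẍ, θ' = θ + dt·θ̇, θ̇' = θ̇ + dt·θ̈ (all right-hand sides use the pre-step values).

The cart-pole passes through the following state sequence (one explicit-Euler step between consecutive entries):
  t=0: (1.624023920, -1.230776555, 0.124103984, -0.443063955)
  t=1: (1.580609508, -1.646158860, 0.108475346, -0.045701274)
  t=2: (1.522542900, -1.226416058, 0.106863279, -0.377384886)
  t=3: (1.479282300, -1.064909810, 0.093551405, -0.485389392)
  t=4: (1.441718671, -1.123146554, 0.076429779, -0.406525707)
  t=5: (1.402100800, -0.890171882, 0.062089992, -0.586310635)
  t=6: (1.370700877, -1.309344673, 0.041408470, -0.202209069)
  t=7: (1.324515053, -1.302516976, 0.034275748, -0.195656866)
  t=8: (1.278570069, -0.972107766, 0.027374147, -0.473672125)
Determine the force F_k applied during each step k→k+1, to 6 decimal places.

step 0→1:
  ẍ = (ẋ'−ẋ)/dt = (-1.646158860−-1.230776555)/0.035274 = -11.775878
  θ̈ = (θ̇'−θ̇)/dt = (-0.045701274−-0.443063955)/0.035274 = 11.265030
  sinθ=0.123786, cosθ=0.992309
  F = (M+m)·ẍ + m·l·cosθ·θ̈ − m·l·sinθ·θ̇² = -14.890774 + 2.405775 − 0.005230 = -12.490229
step 1→2:
  ẍ = (ẋ'−ẋ)/dt = (-1.226416058−-1.646158860)/0.035274 = 11.899495
  θ̈ = (θ̇'−θ̇)/dt = (-0.377384886−-0.045701274)/0.035274 = -9.403062
  sinθ=0.108263, cosθ=0.994122
  F = (M+m)·ẍ + m·l·cosθ·θ̈ − m·l·sinθ·θ̇² = 15.047090 + -2.011800 − 0.000049 = 13.035242
step 2→3:
  ẍ = (ẋ'−ẋ)/dt = (-1.064909810−-1.226416058)/0.035274 = 4.578620
  θ̈ = (θ̇'−θ̇)/dt = (-0.485389392−-0.377384886)/0.035274 = -3.061873
  sinθ=0.106660, cosθ=0.994296
  F = (M+m)·ẍ + m·l·cosθ·θ̈ − m·l·sinθ·θ̇² = 5.789734 + -0.655207 − 0.003269 = 5.131258
step 3→4:
  ẍ = (ẋ'−ẋ)/dt = (-1.123146554−-1.064909810)/0.035274 = -1.650982
  θ̈ = (θ̇'−θ̇)/dt = (-0.406525707−-0.485389392)/0.035274 = 2.235745
  sinθ=0.093415, cosθ=0.995627
  F = (M+m)·ẍ + m·l·cosθ·θ̈ − m·l·sinθ·θ̇² = -2.087692 + 0.479065 − 0.004737 = -1.613363
step 4→5:
  ẍ = (ẋ'−ẋ)/dt = (-0.890171882−-1.123146554)/0.035274 = 6.604714
  θ̈ = (θ̇'−θ̇)/dt = (-0.586310635−-0.406525707)/0.035274 = -5.096811
  sinθ=0.076355, cosθ=0.997081
  F = (M+m)·ẍ + m·l·cosθ·θ̈ − m·l·sinθ·θ̇² = 8.351760 + -1.093716 − 0.002716 = 7.255328
step 5→6:
  ẍ = (ẋ'−ẋ)/dt = (-1.309344673−-0.890171882)/0.035274 = -11.883336
  θ̈ = (θ̇'−θ̇)/dt = (-0.202209069−-0.586310635)/0.035274 = 10.889084
  sinθ=0.062050, cosθ=0.998073
  F = (M+m)·ẍ + m·l·cosθ·θ̈ − m·l·sinθ·θ̇² = -15.026657 + 2.338995 − 0.004591 = -12.692252
step 6→7:
  ẍ = (ẋ'−ẋ)/dt = (-1.302516976−-1.309344673)/0.035274 = 0.193562
  θ̈ = (θ̇'−θ̇)/dt = (-0.195656866−-0.202209069)/0.035274 = 0.185752
  sinθ=0.041397, cosθ=0.999143
  F = (M+m)·ẍ + m·l·cosθ·θ̈ − m·l·sinθ·θ̇² = 0.244762 + 0.039943 − 0.000364 = 0.284340
step 7→8:
  ẍ = (ẋ'−ẋ)/dt = (-0.972107766−-1.302516976)/0.035274 = 9.366933
  θ̈ = (θ̇'−θ̇)/dt = (-0.473672125−-0.195656866)/0.035274 = -7.881592
  sinθ=0.034269, cosθ=0.999413
  F = (M+m)·ẍ + m·l·cosθ·θ̈ − m·l·sinθ·θ̇² = 11.844628 + -1.695253 − 0.000282 = 10.149093

F_0 = -12.490229 N
F_1 = 13.035242 N
F_2 = 5.131258 N
F_3 = -1.613363 N
F_4 = 7.255328 N
F_5 = -12.692252 N
F_6 = 0.284340 N
F_7 = 10.149093 N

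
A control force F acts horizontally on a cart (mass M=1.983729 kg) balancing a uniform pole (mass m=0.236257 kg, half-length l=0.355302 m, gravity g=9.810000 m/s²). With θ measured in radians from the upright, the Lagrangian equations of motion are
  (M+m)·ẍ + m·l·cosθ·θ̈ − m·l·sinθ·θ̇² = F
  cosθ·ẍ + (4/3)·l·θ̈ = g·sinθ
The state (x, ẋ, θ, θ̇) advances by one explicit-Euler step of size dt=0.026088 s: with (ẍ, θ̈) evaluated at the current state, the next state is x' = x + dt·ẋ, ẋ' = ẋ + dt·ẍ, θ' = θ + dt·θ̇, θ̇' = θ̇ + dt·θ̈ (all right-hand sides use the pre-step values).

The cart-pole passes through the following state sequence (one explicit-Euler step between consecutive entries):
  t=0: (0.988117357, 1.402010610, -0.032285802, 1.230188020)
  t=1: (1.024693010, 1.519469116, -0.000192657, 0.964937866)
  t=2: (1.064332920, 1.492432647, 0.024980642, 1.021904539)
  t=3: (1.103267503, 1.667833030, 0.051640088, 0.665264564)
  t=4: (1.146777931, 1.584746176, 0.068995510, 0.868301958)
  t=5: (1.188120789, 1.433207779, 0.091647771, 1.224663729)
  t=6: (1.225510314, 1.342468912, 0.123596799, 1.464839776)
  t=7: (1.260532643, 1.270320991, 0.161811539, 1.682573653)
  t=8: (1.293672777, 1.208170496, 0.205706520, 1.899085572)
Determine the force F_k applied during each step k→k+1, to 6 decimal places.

F_0 = 9.146314 N
F_1 = -2.117382 N
F_2 = 13.776500 N
F_3 = -6.419845 N
F_4 = -11.755757 N
F_5 = -6.963478 N
F_6 = -5.466458 N
F_7 = -4.639485 N

step 0→1:
  ẍ = (ẋ'−ẋ)/dt = (1.519469116−1.402010610)/0.026088 = 4.502396
  θ̈ = (θ̇'−θ̇)/dt = (0.964937866−1.230188020)/0.026088 = -10.167516
  sinθ=-0.032280, cosθ=0.999479
  F = (M+m)·ẍ + m·l·cosθ·θ̈ − m·l·sinθ·θ̇² = 9.995256 + -0.853043 − -0.004101 = 9.146314
step 1→2:
  ẍ = (ẋ'−ẋ)/dt = (1.492432647−1.519469116)/0.026088 = -1.036357
  θ̈ = (θ̇'−θ̇)/dt = (1.021904539−0.964937866)/0.026088 = 2.183635
  sinθ=-0.000193, cosθ=1.000000
  F = (M+m)·ẍ + m·l·cosθ·θ̈ − m·l·sinθ·θ̇² = -2.300697 + 0.183300 − -0.000015 = -2.117382
step 2→3:
  ẍ = (ẋ'−ẋ)/dt = (1.667833030−1.492432647)/0.026088 = 6.723412
  θ̈ = (θ̇'−θ̇)/dt = (0.665264564−1.021904539)/0.026088 = -13.670652
  sinθ=0.024978, cosθ=0.999688
  F = (M+m)·ẍ + m·l·cosθ·θ̈ − m·l·sinθ·θ̇² = 14.925881 + -1.147192 − 0.002190 = 13.776500
step 3→4:
  ẍ = (ẋ'−ẋ)/dt = (1.584746176−1.667833030)/0.026088 = -3.184869
  θ̈ = (θ̇'−θ̇)/dt = (0.868301958−0.665264564)/0.026088 = 7.782789
  sinθ=0.051617, cosθ=0.998667
  F = (M+m)·ẍ + m·l·cosθ·θ̈ − m·l·sinθ·θ̇² = -7.070364 + 0.652437 − 0.001918 = -6.419845
step 4→5:
  ẍ = (ẋ'−ẋ)/dt = (1.433207779−1.584746176)/0.026088 = -5.808740
  θ̈ = (θ̇'−θ̇)/dt = (1.224663729−0.868301958)/0.026088 = 13.659988
  sinθ=0.068941, cosθ=0.997621
  F = (M+m)·ẍ + m·l·cosθ·θ̈ − m·l·sinθ·θ̇² = -12.895320 + 1.143927 − 0.004363 = -11.755757
step 5→6:
  ẍ = (ẋ'−ẋ)/dt = (1.342468912−1.433207779)/0.026088 = -3.478184
  θ̈ = (θ̇'−θ̇)/dt = (1.464839776−1.224663729)/0.026088 = 9.206380
  sinθ=0.091520, cosθ=0.995803
  F = (M+m)·ẍ + m·l·cosθ·θ̈ − m·l·sinθ·θ̇² = -7.721520 + 0.769564 − 0.011522 = -6.963478
step 6→7:
  ẍ = (ẋ'−ẋ)/dt = (1.270320991−1.342468912)/0.026088 = -2.765560
  θ̈ = (θ̇'−θ̇)/dt = (1.682573653−1.464839776)/0.026088 = 8.346131
  sinθ=0.123282, cosθ=0.992372
  F = (M+m)·ẍ + m·l·cosθ·θ̈ − m·l·sinθ·θ̇² = -6.139504 + 0.695251 − 0.022206 = -5.466458
step 7→8:
  ẍ = (ẋ'−ẋ)/dt = (1.208170496−1.270320991)/0.026088 = -2.382340
  θ̈ = (θ̇'−θ̇)/dt = (1.899085572−1.682573653)/0.026088 = 8.299292
  sinθ=0.161106, cosθ=0.986937
  F = (M+m)·ẍ + m·l·cosθ·θ̈ − m·l·sinθ·θ̇² = -5.288762 + 0.687564 − 0.038286 = -4.639485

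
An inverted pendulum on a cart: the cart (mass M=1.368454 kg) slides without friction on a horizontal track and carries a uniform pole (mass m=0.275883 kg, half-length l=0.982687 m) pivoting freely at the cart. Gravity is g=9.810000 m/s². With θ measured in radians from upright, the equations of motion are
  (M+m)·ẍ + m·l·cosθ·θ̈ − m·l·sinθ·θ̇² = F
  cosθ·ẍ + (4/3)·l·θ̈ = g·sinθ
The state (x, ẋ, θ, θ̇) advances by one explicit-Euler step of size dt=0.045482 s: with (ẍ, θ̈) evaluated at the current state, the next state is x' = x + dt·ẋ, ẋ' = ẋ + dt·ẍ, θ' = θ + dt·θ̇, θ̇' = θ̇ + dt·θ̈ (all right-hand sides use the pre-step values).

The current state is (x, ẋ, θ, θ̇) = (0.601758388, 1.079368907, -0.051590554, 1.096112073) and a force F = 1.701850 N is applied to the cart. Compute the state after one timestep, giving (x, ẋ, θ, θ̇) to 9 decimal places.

(0.650850245, 1.135972096, -0.001737185, 1.035408924)

sinθ=-0.051567672, cosθ=0.998669503
temp = (F + m·l·θ̇²·sinθ)/(M+m) = (1.701850 + -0.016796840)/1.644337 = 1.024761445
θ̈ = (g·sinθ − cosθ·temp)/(l·(4/3 − m·cos²θ/(M+m))) = -1.334663152
ẍ = temp − m·l·θ̈·cosθ/(M+m) = 1.244518476
Euler: x'=0.601758388+0.045482·1.079368907=0.650850245, ẋ'=1.079368907+0.045482·1.244518476=1.135972096
       θ'=-0.051590554+0.045482·1.096112073=-0.001737185, θ̇'=1.096112073+0.045482·-1.334663152=1.035408924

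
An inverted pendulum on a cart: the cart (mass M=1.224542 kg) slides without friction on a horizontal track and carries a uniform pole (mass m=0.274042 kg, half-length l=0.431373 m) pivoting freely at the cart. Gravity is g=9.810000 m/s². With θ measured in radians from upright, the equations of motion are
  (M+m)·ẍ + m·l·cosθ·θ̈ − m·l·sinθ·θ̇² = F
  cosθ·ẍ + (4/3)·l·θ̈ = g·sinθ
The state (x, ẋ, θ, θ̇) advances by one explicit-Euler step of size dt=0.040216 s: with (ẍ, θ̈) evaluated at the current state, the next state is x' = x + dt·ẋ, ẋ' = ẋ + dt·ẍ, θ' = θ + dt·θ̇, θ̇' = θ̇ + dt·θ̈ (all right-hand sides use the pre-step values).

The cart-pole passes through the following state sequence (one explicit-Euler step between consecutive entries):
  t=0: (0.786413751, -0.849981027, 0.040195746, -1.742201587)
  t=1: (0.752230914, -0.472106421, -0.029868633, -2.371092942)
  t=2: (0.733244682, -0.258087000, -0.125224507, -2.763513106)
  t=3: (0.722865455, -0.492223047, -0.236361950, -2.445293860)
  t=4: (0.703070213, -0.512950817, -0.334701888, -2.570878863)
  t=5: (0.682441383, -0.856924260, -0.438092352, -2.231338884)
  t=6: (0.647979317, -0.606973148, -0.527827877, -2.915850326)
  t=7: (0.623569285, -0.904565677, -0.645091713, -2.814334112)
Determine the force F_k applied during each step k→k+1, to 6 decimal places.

step 0→1:
  ẍ = (ẋ'−ẋ)/dt = (-0.472106421−-0.849981027)/0.040216 = 9.396126
  θ̈ = (θ̇'−θ̇)/dt = (-2.371092942−-1.742201587)/0.040216 = -15.637840
  sinθ=0.040185, cosθ=0.999192
  F = (M+m)·ẍ + m·l·cosθ·θ̈ − m·l·sinθ·θ̇² = 14.080884 + -1.847123 − 0.014419 = 12.219342
step 1→2:
  ẍ = (ẋ'−ẋ)/dt = (-0.258087000−-0.472106421)/0.040216 = 5.321748
  θ̈ = (θ̇'−θ̇)/dt = (-2.763513106−-2.371092942)/0.040216 = -9.757812
  sinθ=-0.029864, cosθ=0.999554
  F = (M+m)·ẍ + m·l·cosθ·θ̈ − m·l·sinθ·θ̇² = 7.975087 + -1.152999 − -0.019848 = 6.841936
step 2→3:
  ẍ = (ẋ'−ẋ)/dt = (-0.492223047−-0.258087000)/0.040216 = -5.821963
  θ̈ = (θ̇'−θ̇)/dt = (-2.445293860−-2.763513106)/0.040216 = 7.912752
  sinθ=-0.124897, cosθ=0.992170
  F = (M+m)·ẍ + m·l·cosθ·θ̈ − m·l·sinθ·θ̇² = -8.724700 + 0.928076 − -0.112758 = -7.683866
step 3→4:
  ẍ = (ẋ'−ẋ)/dt = (-0.512950817−-0.492223047)/0.040216 = -0.515411
  θ̈ = (θ̇'−θ̇)/dt = (-2.570878863−-2.445293860)/0.040216 = -3.122762
  sinθ=-0.234167, cosθ=0.972196
  F = (M+m)·ẍ + m·l·cosθ·θ̈ − m·l·sinθ·θ̇² = -0.772387 + -0.358891 − -0.165523 = -0.965755
step 4→5:
  ẍ = (ẋ'−ẋ)/dt = (-0.856924260−-0.512950817)/0.040216 = -8.553149
  θ̈ = (θ̇'−θ̇)/dt = (-2.231338884−-2.570878863)/0.040216 = 8.442908
  sinθ=-0.328488, cosθ=0.944508
  F = (M+m)·ẍ + m·l·cosθ·θ̈ − m·l·sinθ·θ̇² = -12.817612 + 0.942688 − -0.256657 = -11.618268
step 5→6:
  ẍ = (ẋ'−ẋ)/dt = (-0.606973148−-0.856924260)/0.040216 = 6.215216
  θ̈ = (θ̇'−θ̇)/dt = (-2.915850326−-2.231338884)/0.040216 = -17.020873
  sinθ=-0.424213, cosθ=0.905563
  F = (M+m)·ẍ + m·l·cosθ·θ̈ − m·l·sinθ·θ̇² = 9.314023 + -1.822092 − -0.249681 = 7.741611
step 6→7:
  ẍ = (ẋ'−ẋ)/dt = (-0.904565677−-0.606973148)/0.040216 = -7.399854
  θ̈ = (θ̇'−θ̇)/dt = (-2.814334112−-2.915850326)/0.040216 = 2.524274
  sinθ=-0.503658, cosθ=0.863903
  F = (M+m)·ẍ + m·l·cosθ·θ̈ − m·l·sinθ·θ̇² = -11.089303 + 0.257793 − -0.506217 = -10.325293

F_0 = 12.219342 N
F_1 = 6.841936 N
F_2 = -7.683866 N
F_3 = -0.965755 N
F_4 = -11.618268 N
F_5 = 7.741611 N
F_6 = -10.325293 N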